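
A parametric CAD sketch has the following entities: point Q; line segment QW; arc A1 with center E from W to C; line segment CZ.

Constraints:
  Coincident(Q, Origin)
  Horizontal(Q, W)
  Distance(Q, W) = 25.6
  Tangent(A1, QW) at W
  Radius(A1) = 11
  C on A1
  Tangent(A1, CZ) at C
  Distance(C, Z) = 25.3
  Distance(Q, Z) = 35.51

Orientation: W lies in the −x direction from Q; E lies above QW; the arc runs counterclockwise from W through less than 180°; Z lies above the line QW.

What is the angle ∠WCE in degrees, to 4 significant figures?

50.06°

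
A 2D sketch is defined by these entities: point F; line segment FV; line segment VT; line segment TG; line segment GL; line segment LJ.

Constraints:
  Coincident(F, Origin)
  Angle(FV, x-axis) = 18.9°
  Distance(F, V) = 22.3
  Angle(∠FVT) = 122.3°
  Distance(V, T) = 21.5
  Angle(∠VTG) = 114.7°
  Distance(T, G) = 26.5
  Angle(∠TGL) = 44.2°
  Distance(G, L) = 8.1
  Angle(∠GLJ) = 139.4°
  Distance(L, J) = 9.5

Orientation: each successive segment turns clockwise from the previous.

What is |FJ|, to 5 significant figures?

32.989

∠TGL = 44.2° gives GL at 120.10° from the x-axis; with |GL| = 8.1, L = (27.335, -24.943). ∠GLJ = 139.4° gives LJ at 79.500° from the x-axis; with |LJ| = 9.5, J = (29.067, -15.602). Then |FJ| = |J − F| = 32.989.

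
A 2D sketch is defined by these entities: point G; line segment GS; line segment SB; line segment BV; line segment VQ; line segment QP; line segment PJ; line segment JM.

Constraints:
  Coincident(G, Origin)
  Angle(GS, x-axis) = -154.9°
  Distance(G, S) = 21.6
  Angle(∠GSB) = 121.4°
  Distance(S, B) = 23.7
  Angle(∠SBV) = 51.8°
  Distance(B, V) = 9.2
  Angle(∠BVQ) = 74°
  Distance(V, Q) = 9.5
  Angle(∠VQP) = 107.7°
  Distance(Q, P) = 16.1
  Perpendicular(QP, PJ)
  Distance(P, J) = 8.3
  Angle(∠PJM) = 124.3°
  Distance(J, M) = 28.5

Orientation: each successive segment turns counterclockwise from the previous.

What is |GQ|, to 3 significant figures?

30.3

G is at the origin; GS runs at -154.9° with length 21.6, so S = (-19.6, -9.16). ∠GSB = 121.4° gives SB at -96.3° from the x-axis; with |SB| = 23.7, B = (-22.2, -32.7). ∠SBV = 51.8° gives BV at 31.9° from the x-axis; with |BV| = 9.2, V = (-14.4, -27.9). ∠BVQ = 74.0° gives VQ at 138° from the x-axis; with |VQ| = 9.5, Q = (-21.4, -21.5). Then |GQ| = |Q − G| = 30.3.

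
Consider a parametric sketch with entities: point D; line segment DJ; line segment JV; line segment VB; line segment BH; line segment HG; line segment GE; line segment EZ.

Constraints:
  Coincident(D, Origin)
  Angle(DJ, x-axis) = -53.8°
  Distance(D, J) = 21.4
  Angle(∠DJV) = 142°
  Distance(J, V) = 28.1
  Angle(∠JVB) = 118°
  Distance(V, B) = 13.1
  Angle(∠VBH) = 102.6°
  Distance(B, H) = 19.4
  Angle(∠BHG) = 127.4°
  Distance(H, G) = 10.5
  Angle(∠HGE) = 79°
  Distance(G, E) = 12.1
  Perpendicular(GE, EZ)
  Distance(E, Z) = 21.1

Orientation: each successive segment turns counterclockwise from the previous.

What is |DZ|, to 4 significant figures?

50.61

D is at the origin; DJ runs at -53.8° with length 21.4, so J = (12.64, -17.27). ∠DJV = 142.0° gives JV at -15.80° from the x-axis; with |JV| = 28.1, V = (39.68, -24.92). ∠JVB = 118.0° gives VB at 46.20° from the x-axis; with |VB| = 13.1, B = (48.74, -15.46). ∠VBH = 102.6° gives BH at 123.6° from the x-axis; with |BH| = 19.4, H = (38.01, 0.6937). ∠BHG = 127.4° gives HG at 176.2° from the x-axis; with |HG| = 10.5, G = (27.53, 1.390). ∠HGE = 79.0° gives GE at -82.80° from the x-axis; with |GE| = 12.1, E = (29.05, -10.62). GE is perpendicular to EZ, so EZ runs at 7.200°; with |EZ| = 21.1, Z = (49.98, -7.970). Then |DZ| = |Z − D| = 50.61.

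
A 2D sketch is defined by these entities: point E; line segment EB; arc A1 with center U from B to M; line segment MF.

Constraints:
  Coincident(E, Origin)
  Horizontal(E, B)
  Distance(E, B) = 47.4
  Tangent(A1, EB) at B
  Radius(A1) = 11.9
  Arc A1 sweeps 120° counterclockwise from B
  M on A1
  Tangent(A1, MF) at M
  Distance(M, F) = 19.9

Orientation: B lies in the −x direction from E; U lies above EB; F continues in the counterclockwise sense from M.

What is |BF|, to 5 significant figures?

35.086

E is at the origin; EB is horizontal with |EB| = 47.4 and B on the −x side, so B = (-47.400, 0.0000). The tangent condition forces UB to be normal to EB, so U = B + (0, 11.9) = (-47.400, 11.900). On A1, B sits at bearing -90° from U; a 120° counterclockwise sweep puts M at bearing 30°, so M = U + 11.9·(cos 30°, sin 30°) = (-37.094, 17.850). The tangent condition forces UM to be normal to MF, so MF runs along (−sin 30°, cos 30°); with |MF| = 19.9, F = (-47.044, 35.084). Then |BF| = |F − B| = 35.086.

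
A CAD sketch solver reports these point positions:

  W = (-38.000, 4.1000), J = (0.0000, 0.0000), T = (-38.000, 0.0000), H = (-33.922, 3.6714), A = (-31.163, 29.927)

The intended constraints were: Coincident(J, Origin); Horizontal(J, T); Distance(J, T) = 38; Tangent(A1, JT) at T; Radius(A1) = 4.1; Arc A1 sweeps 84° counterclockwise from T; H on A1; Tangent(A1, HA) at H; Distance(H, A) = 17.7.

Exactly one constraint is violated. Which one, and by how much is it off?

Distance(H, A) = 17.7 — off by 8.70.

J = (0.00, 0.00) ✓; J.y = 0.00, T.y = 0.00 ✓; |JT| = 38.00 ✓; ∠(WT, TJ) = 90.00° ✓; |WT| = 4.100 ✓; bearing(W→H) − bearing(W→T) = 84.00° ✓; |WH| = 4.100 ✓; ∠(WH, HA) = 90.00° ✓; |HA| = 26.40 ✗.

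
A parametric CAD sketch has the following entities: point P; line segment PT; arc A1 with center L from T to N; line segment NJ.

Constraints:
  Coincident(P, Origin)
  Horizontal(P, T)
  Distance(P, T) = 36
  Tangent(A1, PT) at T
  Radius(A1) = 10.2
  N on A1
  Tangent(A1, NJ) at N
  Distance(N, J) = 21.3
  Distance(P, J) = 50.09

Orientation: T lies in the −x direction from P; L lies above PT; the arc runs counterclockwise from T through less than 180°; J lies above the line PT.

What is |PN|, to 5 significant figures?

30.868

Checks: |LN| = 10.20 ✓; ∠(LN, NJ) = 90.00° ✓; |NJ| = 21.30 ✓; |PJ| = 50.09 ✓.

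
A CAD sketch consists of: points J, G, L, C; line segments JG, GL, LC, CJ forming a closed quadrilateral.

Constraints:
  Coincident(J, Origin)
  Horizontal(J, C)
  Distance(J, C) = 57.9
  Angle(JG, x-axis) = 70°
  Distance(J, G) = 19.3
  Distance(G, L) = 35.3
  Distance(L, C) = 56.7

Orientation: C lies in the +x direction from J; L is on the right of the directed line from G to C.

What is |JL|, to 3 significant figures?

17.5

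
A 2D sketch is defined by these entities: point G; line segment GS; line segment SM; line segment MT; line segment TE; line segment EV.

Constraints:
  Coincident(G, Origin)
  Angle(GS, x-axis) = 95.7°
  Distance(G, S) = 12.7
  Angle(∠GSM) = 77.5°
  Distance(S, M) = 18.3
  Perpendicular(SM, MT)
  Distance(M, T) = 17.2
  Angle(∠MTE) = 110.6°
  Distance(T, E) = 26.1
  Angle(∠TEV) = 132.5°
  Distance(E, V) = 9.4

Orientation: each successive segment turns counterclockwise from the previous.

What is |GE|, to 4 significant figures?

16.57

G is at the origin; GS runs at 95.7° with length 12.7, so S = (-1.261, 12.64). ∠GSM = 77.5° gives SM at -161.8° from the x-axis; with |SM| = 18.3, M = (-18.65, 6.921). SM is perpendicular to MT, so MT runs at -71.80°; with |MT| = 17.2, T = (-13.27, -9.418). ∠MTE = 110.6° gives TE at -2.400° from the x-axis; with |TE| = 26.1, E = (12.80, -10.51). Then |GE| = |E − G| = 16.57.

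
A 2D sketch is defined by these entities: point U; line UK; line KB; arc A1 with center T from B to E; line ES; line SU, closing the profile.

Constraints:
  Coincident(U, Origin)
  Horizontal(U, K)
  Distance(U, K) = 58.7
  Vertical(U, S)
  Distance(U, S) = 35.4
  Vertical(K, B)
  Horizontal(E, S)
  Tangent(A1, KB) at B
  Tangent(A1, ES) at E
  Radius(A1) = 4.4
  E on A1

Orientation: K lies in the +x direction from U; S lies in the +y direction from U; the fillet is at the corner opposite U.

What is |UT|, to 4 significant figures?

62.53

US is vertical with |US| = 35.4 and S on the +y side, so S = (0.000, 35.40). The virtual corner opposite U is at (58.70, 35.40). Tangency of A1 to KB means the radius TB is perpendicular to KB and the tangent condition forces TE to be normal to ES, with radius 4.4, so the center T sits 4.4 in from both sides at T = (54.30, 31.00). Then |UT| = |T − U| = 62.53.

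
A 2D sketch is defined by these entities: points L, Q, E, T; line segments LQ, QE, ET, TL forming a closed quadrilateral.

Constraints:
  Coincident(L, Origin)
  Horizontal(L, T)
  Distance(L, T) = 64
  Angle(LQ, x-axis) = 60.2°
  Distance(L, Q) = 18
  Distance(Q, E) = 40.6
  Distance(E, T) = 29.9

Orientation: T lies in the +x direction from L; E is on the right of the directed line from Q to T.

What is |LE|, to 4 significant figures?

39.64

Checks: |QE| = 40.60 ✓; |ET| = 29.90 ✓.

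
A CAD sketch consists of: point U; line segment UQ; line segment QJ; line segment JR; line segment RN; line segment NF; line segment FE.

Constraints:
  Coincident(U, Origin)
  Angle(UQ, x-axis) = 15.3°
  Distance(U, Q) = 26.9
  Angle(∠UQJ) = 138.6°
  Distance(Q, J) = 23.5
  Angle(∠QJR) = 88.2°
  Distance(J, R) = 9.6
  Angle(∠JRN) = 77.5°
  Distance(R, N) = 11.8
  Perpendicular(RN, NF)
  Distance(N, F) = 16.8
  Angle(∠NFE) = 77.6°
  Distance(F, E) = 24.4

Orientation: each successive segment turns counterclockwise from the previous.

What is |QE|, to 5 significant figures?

37.737

U is at the origin; UQ runs at 15.3° with length 26.9, so Q = (25.947, 7.0982). ∠UQJ = 138.6° gives QJ at 56.700° from the x-axis; with |QJ| = 23.5, J = (38.849, 26.740). ∠QJR = 88.2° gives JR at 148.50° from the x-axis; with |JR| = 9.6, R = (30.663, 31.756). ∠JRN = 77.5° gives RN at -109.00° from the x-axis; with |RN| = 11.8, N = (26.822, 20.599). RN is perpendicular to NF, so NF runs at -19.000°; with |NF| = 16.8, F = (42.706, 15.129). ∠NFE = 77.6° gives FE at 83.400° from the x-axis; with |FE| = 24.4, E = (45.511, 39.367). Then |QE| = |E − Q| = 37.737.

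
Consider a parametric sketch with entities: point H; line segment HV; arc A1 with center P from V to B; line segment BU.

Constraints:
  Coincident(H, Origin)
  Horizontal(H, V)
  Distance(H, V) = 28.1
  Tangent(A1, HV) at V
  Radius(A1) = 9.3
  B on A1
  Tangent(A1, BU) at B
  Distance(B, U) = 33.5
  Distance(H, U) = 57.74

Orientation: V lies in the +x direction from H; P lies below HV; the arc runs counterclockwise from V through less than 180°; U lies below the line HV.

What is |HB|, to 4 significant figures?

25.11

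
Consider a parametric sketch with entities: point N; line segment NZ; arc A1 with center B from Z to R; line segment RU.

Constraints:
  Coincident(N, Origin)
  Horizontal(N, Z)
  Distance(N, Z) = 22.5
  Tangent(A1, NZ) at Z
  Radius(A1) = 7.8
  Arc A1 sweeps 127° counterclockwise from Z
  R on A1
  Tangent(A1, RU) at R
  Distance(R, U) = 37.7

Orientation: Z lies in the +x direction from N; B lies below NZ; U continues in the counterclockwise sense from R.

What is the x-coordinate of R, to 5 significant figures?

16.271

N is at the origin; N and Z share the same y with |NZ| = 22.5 and Z on the +x side, so Z = (22.500, 0.0000). A1 meets NZ tangentially, so BZ is at right angles to NZ, so B = Z + (0, -7.8) = (22.500, -7.8000). On A1, Z sits at bearing 90° from B; a 127° counterclockwise sweep puts R at bearing 217°, so R = B + 7.8·(cos 217°, sin 217°) = (16.271, -12.494). So R.x = 16.271.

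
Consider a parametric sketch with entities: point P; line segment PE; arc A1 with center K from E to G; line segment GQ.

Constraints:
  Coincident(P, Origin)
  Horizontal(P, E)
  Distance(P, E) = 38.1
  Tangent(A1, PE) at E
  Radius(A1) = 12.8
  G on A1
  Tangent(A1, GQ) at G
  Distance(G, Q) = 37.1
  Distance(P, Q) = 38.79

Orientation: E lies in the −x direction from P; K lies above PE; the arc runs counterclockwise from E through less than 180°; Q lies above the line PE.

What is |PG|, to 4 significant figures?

27.84

Checks: |KG| = 12.80 ✓; ∠(KG, GQ) = 90.00° ✓; |GQ| = 37.10 ✓; |PQ| = 38.79 ✓.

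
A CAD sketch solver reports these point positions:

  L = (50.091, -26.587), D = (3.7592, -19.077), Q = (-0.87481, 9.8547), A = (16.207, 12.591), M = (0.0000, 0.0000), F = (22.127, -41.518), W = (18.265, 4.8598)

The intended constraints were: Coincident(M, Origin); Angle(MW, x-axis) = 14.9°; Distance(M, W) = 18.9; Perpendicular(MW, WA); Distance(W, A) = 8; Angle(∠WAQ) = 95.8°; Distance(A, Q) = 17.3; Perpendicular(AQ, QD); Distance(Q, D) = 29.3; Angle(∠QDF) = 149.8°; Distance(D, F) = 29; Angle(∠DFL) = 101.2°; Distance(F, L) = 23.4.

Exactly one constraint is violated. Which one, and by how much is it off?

Distance(F, L) = 23.4 — off by 8.30.

M = (0.00, 0.00) ✓; MW at 14.90° ✓; |MW| = 18.90 ✓; ∠(MW, WA) = 90.01° ✓; |WA| = 8.000 ✓; ∠WAQ = 95.81° ✓; |AQ| = 17.30 ✓; ∠(AQ, QD) = 90.00° ✓; |QD| = 29.30 ✓; ∠QDF = 149.8° ✓; |DF| = 29.00 ✓; ∠DFL = 101.2° ✓; |FL| = 31.70 ✗.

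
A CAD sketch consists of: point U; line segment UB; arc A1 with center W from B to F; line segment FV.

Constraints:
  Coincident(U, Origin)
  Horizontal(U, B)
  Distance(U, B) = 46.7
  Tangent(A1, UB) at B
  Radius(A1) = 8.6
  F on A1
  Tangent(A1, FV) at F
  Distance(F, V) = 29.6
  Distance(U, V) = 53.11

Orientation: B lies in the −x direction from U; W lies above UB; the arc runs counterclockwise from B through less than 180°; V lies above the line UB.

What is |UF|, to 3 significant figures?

39.0

U is at the origin; UB is horizontal with |UB| = 46.7 and B on the −x side, so B = (-46.7, 0.00). A1 meets UB tangentially, so WB is at right angles to UB, so W = B + (0, 8.6) = (-46.7, 8.60). Since WF ⟂ FV (tangency), |WV| = √(8.6² + 29.6²) = 30.8 regardless of where F sits on A1. So V lies on both circle(U, 53.11) and circle(W, 30.8); the above-UB intersection is V = (-37.2, 37.9). F is the foot of the tangent from V: F = (-38.1, 8.33).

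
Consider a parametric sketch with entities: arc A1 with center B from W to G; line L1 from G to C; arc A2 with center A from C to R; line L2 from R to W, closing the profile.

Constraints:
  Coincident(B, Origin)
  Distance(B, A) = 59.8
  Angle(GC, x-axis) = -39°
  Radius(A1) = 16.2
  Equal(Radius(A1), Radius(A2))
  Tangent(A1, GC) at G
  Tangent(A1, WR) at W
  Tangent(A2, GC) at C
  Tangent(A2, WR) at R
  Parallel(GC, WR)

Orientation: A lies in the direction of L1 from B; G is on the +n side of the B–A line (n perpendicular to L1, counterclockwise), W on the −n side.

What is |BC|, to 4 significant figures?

61.96

The slot axis is L1's direction at -39.0°, so u = (cos -39.0°, sin -39.0°) = (0.7771, -0.6293) and n = (−sin -39.0°, cos -39.0°) = (0.6293, 0.7771). B is at the origin and A lies 59.8 along u from B, so A = 59.8·u = (46.47, -37.63). Tangency of A1 to both parallel lines with radius 16.2 puts G and W at B ± 16.2·n: G = (10.19, 12.59), W = (-10.19, -12.59). Equal radii place C and R the same way about A: C = A + 16.2·n = (56.67, -25.04), R = A − 16.2·n = (36.28, -50.22). Then |BC| = |C − B| = 61.96.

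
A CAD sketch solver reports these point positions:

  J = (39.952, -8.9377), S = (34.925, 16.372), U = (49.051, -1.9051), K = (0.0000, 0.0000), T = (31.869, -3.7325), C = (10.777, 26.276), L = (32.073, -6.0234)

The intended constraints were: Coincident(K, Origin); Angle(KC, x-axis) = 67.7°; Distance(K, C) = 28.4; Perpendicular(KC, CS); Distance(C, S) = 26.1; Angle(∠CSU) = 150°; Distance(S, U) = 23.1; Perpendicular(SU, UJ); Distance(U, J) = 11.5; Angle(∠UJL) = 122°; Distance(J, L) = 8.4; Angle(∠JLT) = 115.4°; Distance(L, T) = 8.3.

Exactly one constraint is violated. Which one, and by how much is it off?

Distance(L, T) = 8.3 — off by 6.00.

K = (0.00, 0.00) ✓; KC at 67.70° ✓; |KC| = 28.40 ✓; ∠(KC, CS) = 90.00° ✓; |CS| = 26.10 ✓; ∠CSU = 150.0° ✓; |SU| = 23.10 ✓; ∠(SU, UJ) = 90.00° ✓; |UJ| = 11.50 ✓; ∠UJL = 122.0° ✓; |JL| = 8.401 ✓; ∠JLT = 115.4° ✓; |LT| = 2.300 ✗.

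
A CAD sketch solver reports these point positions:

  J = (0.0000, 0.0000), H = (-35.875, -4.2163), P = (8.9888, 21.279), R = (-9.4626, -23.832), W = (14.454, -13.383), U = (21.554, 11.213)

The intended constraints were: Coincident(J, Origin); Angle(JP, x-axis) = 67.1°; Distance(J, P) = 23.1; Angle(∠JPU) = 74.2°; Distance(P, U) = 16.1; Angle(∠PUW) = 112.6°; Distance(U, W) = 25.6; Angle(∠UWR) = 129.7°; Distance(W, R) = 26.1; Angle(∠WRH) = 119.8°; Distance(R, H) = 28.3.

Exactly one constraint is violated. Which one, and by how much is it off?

Distance(R, H) = 28.3 — off by 4.60.

J = (0.00, 0.00) ✓; JP at 67.10° ✓; |JP| = 23.10 ✓; ∠JPU = 74.20° ✓; |PU| = 16.10 ✓; ∠PUW = 112.6° ✓; |UW| = 25.60 ✓; ∠UWR = 129.7° ✓; |WR| = 26.10 ✓; ∠WRH = 119.8° ✓; |RH| = 32.90 ✗.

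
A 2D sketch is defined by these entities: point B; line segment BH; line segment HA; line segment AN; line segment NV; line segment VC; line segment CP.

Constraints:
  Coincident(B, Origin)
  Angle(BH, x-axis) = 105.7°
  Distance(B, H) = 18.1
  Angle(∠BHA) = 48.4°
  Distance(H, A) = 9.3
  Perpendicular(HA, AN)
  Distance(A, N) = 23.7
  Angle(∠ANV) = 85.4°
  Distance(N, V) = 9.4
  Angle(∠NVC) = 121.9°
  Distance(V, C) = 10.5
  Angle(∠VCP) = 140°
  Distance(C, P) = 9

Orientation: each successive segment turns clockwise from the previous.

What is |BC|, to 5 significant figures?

16.903

B is at the origin; BH runs at 105.7° with length 18.1, so H = (-4.8979, 17.425). ∠BHA = 48.4° gives HA at -25.900° from the x-axis; with |HA| = 9.3, A = (3.4680, 13.362). HA is perpendicular to AN, so AN runs at -115.90°; with |AN| = 23.7, N = (-6.8842, -7.9571). ∠ANV = 85.4° gives NV at 149.50° from the x-axis; with |NV| = 9.4, V = (-14.983, -3.1862). ∠NVC = 121.9° gives VC at 91.400° from the x-axis; with |VC| = 10.5, C = (-15.240, 7.3107). Then |BC| = |C − B| = 16.903.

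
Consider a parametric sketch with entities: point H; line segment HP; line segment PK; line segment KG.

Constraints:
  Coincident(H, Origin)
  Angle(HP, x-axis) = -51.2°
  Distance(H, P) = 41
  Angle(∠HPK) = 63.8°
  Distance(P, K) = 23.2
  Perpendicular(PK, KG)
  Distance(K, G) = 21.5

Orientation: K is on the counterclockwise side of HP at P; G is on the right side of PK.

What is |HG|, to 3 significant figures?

58.5

H is at the origin; HP runs at -51.2° with length 41.0, so P = 41.0·(cos -51.2°, sin -51.2°) = (25.7, -32.0). ∠HPK = 63.8°, so PK runs at -51.2° + (180° − 63.8°) = 65.0° from the x-axis; with |PK| = 23.2, K = P + 23.2·(cos 65.0°, sin 65.0°) = (35.5, -10.9). PK ⟂ KG; with |KG| = 21.5 on the right of PK, G = K + 21.5·(0.906, -0.423) = (55.0, -20.0). Then |HG| = |G − H| = 58.5.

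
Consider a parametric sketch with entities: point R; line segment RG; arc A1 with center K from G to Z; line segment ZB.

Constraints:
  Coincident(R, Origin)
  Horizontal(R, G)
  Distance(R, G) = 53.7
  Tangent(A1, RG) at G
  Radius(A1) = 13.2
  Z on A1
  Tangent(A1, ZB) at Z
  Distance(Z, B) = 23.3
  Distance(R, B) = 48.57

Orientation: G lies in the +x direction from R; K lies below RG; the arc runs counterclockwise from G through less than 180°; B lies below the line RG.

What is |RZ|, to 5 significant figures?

42.101

Checks: |KZ| = 13.20 ✓; ∠(KZ, ZB) = 90.00° ✓; |ZB| = 23.30 ✓; |RB| = 48.57 ✓.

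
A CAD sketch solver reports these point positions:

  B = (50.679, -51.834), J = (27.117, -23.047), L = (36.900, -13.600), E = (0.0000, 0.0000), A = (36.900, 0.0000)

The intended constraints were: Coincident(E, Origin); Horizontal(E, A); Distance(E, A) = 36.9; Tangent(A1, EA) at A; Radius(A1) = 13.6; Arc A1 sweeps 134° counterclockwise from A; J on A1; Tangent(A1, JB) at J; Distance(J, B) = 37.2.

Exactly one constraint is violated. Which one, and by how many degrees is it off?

Tangent(A1, JB) at J — off by 4.70°.

E = (0.00, 0.00) ✓; E.y = 0.00, A.y = 0.00 ✓; |EA| = 36.90 ✓; ∠(LA, AE) = 90.00° ✓; |LA| = 13.60 ✓; bearing(L→J) − bearing(L→A) = 134.0° ✓; |LJ| = 13.60 ✓; ∠(LJ, JB) = 94.70° ✗; |JB| = 37.20 ✓.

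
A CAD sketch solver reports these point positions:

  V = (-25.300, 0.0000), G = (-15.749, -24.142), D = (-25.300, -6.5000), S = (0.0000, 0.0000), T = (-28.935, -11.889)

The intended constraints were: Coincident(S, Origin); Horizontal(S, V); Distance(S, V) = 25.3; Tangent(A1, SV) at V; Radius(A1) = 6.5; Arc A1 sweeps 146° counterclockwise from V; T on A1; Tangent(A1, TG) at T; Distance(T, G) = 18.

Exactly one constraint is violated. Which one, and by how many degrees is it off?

Tangent(A1, TG) at T — off by 8.90°.

S = (0.00, 0.00) ✓; S.y = 0.00, V.y = 0.00 ✓; |SV| = 25.30 ✓; ∠(DV, VS) = 90.00° ✓; |DV| = 6.500 ✓; bearing(D→T) − bearing(D→V) = 146.0° ✓; |DT| = 6.500 ✓; ∠(DT, TG) = 98.90° ✗; |TG| = 18.00 ✓.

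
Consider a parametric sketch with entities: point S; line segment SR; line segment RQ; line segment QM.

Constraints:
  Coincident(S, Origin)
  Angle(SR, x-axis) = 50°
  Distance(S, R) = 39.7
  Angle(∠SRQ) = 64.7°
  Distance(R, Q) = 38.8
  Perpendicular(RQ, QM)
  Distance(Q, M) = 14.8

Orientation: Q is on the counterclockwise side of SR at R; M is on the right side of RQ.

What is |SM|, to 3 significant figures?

55.2

∠SRQ = 64.7°, so RQ runs at 50.0° + (180° − 64.7°) = 165° from the x-axis; with |RQ| = 38.8, Q = R + 38.8·(cos 165°, sin 165°) = (-12.0, 40.3). The perpendicularity gives QM at right angles to RQ; with |QM| = 14.8 on the right of RQ, M = Q + 14.8·(0.254, 0.967) = (-8.26, 54.6). Then |SM| = |M − S| = 55.2.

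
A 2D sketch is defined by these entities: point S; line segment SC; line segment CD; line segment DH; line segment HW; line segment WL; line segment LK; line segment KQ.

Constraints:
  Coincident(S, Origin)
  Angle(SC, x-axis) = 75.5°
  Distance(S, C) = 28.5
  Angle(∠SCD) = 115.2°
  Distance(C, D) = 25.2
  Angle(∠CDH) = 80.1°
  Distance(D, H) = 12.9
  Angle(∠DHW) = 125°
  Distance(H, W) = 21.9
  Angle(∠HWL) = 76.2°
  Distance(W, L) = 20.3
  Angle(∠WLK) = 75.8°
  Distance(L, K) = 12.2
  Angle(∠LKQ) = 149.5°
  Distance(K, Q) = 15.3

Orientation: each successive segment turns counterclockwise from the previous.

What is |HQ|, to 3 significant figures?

1.95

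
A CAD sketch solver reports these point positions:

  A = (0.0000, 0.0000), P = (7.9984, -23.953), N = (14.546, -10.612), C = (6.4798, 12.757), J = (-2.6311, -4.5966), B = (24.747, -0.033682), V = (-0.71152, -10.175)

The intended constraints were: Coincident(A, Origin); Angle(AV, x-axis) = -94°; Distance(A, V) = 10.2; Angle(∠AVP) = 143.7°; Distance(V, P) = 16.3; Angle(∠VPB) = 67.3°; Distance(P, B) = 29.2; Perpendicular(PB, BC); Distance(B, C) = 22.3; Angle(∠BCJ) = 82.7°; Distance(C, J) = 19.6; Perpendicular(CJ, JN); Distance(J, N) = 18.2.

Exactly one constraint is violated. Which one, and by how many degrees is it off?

Perpendicular(CJ, JN) — off by 8.40°.

A = (0.00, 0.00) ✓; AV at -94.00° ✓; |AV| = 10.20 ✓; ∠AVP = 143.7° ✓; |VP| = 16.30 ✓; ∠VPB = 67.30° ✓; |PB| = 29.20 ✓; ∠(PB, BC) = 90.00° ✓; |BC| = 22.30 ✓; ∠BCJ = 82.70° ✓; |CJ| = 19.60 ✓; ∠(CJ, JN) = 98.40° ✗; |JN| = 18.20 ✓.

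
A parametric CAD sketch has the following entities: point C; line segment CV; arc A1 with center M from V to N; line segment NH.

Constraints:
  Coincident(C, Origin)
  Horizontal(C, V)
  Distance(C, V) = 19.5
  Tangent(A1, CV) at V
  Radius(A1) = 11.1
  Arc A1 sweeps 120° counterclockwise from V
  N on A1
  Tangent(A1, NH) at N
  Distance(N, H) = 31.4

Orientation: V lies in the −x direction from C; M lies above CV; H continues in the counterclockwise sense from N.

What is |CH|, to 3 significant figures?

50.8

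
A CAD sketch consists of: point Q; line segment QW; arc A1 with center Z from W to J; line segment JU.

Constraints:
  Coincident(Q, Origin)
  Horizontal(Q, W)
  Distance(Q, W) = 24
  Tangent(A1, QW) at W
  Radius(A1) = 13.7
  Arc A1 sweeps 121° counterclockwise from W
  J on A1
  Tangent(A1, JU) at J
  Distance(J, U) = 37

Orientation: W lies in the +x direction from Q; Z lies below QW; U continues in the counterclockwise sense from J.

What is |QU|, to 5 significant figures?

61.104

Q is at the origin; Q and W share the same y with |QW| = 24.0 and W on the +x side, so W = (24.000, 0.0000). Tangency of A1 to QW means the radius ZW is perpendicular to QW, so Z = W + (0, -13.7) = (24.000, -13.700). On A1, W sits at bearing 90° from Z; a 121° counterclockwise sweep puts J at bearing 211°, so J = Z + 13.7·(cos 211°, sin 211°) = (12.257, -20.756). Since A1 is tangent to JU there, ZJ ⟂ JU, so JU runs along (−sin 211°, cos 211°); with |JU| = 37.0, U = (31.313, -52.471). Then |QU| = |U − Q| = 61.104.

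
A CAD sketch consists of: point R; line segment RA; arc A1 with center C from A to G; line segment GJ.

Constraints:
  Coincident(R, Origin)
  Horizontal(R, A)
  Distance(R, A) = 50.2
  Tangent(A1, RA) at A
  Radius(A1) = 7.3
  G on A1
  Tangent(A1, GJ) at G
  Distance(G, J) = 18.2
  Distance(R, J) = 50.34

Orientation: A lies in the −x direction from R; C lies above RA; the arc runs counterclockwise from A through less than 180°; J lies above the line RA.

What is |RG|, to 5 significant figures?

43.546

R is at the origin; R and A share the same y with |RA| = 50.2 and A on the −x side, so A = (-50.200, 0.0000). The tangent condition forces CA to be normal to RA, so C = A + (0, 7.3) = (-50.200, 7.3000). Since CG ⟂ GJ (tangency), |CJ| = √(7.3² + 18.2²) = 19.609 regardless of where G sits on A1. So J lies on both circle(R, 50.34) and circle(C, 19.609); the above-RA intersection is J = (-43.310, 25.659). G is the foot of the tangent from J: G = (-42.902, 7.4636).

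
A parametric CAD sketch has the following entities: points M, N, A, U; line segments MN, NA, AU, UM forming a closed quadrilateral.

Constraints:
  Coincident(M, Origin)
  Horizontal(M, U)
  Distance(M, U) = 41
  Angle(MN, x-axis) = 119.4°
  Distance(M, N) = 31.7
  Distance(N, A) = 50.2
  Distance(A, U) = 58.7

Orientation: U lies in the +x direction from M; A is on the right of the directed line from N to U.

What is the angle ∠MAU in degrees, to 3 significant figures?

37.1°

M is at the origin; M and U share the same y with |MU| = 41.0 and U in +x, so U = (41.0, 0). MN runs at 119.4° with |MN| = 31.7, so N = (-15.6, 27.6). A is determined by |NA| = 50.2 and |AU| = 58.7 together: it lies at the intersection of circle(N, 50.2) and circle(U, 58.7). With |NU| = 62.9, the foot of the radical line on NU is 24.1 from N and the perpendicular offset is √(50.2² − 24.1²) = 44.0. Taking the right-of-NU solution: A = (-13.2, -22.5).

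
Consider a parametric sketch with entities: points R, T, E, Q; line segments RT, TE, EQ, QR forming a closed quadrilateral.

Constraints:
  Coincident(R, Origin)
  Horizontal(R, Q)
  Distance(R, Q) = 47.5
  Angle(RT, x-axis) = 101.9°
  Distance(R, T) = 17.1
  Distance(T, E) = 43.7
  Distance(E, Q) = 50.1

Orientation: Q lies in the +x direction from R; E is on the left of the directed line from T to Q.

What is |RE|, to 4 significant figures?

54.48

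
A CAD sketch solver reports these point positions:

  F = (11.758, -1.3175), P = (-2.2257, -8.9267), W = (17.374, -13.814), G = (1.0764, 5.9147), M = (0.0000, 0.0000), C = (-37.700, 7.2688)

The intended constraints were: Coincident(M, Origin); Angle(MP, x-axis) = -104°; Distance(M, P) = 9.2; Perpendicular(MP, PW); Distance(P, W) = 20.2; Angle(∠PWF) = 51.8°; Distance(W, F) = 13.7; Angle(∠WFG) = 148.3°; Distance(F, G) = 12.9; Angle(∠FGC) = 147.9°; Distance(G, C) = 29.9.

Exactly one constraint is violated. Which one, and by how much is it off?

Distance(G, C) = 29.9 — off by 8.90.

M = (0.00, 0.00) ✓; MP at -104.0° ✓; |MP| = 9.200 ✓; ∠(MP, PW) = 90.00° ✓; |PW| = 20.20 ✓; ∠PWF = 51.80° ✓; |WF| = 13.70 ✓; ∠WFG = 148.3° ✓; |FG| = 12.90 ✓; ∠FGC = 147.9° ✓; |GC| = 38.80 ✗.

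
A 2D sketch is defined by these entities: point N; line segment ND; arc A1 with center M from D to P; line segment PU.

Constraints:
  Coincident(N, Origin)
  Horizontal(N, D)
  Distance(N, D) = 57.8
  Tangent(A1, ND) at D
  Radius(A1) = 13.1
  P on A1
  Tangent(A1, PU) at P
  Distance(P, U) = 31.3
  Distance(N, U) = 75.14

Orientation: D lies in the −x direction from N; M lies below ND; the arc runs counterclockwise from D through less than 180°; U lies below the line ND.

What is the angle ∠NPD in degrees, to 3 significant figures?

41.4°

Checks: |MP| = 13.10 ✓; ∠(MP, PU) = 90.00° ✓; |PU| = 31.30 ✓; |NU| = 75.14 ✓.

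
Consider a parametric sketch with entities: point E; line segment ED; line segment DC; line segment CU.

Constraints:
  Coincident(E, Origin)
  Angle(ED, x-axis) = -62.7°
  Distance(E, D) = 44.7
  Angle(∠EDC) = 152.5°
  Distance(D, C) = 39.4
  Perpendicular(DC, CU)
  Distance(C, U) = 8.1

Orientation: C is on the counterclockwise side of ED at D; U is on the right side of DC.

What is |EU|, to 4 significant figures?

84.11

∠EDC = 152.5°, so DC runs at -62.7° + (180° − 152.5°) = -35.20° from the x-axis; with |DC| = 39.4, C = D + 39.4·(cos -35.20°, sin -35.20°) = (52.70, -62.43). DC ⟂ CU; with |CU| = 8.1 on the right of DC, U = C + 8.1·(-0.5764, -0.8171) = (48.03, -69.05). Then |EU| = |U − E| = 84.11.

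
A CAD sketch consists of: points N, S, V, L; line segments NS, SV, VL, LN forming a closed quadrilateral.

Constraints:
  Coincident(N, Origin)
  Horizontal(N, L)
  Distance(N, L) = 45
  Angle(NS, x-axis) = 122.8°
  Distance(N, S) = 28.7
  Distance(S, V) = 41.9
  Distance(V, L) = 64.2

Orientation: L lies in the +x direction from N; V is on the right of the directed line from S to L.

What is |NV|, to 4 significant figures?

24.37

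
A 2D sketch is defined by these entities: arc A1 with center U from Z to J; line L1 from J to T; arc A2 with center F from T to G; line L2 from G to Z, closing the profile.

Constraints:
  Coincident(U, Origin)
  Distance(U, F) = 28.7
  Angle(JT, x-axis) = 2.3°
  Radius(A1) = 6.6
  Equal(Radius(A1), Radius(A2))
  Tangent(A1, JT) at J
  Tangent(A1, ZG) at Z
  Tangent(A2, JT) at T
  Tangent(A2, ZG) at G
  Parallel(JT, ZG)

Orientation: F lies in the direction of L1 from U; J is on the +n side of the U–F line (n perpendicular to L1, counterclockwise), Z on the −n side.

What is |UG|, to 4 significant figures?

29.45

The slot axis is L1's direction at 2.3°, so u = (cos 2.3°, sin 2.3°) = (0.9992, 0.04013) and n = (−sin 2.3°, cos 2.3°) = (-0.04013, 0.9992). U is at the origin and F lies 28.7 along u from U, so F = 28.7·u = (28.68, 1.152). Tangency of A1 to both parallel lines with radius 6.6 puts J and Z at U ± 6.6·n: J = (-0.2649, 6.595), Z = (0.2649, -6.595). Equal radii place T and G the same way about F: T = F + 6.6·n = (28.41, 7.746), G = F − 6.6·n = (28.94, -5.443). Then |UG| = |G − U| = 29.45.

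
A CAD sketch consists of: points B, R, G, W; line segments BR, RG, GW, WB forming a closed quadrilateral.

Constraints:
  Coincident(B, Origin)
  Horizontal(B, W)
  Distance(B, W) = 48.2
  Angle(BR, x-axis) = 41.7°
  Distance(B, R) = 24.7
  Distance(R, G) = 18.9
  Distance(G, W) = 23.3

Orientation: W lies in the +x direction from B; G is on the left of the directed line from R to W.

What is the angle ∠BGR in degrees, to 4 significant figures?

16.82°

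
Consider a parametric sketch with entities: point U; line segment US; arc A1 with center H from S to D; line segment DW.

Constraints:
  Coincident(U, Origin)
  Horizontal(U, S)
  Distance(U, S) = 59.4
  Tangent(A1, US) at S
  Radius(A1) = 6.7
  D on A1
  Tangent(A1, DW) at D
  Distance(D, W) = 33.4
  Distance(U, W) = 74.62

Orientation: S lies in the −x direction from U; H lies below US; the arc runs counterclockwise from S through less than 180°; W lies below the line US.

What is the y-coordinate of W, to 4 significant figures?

-40.61

Checks: |US| = 59.40 ✓; |HD| = 6.700 ✓; ∠(HD, DW) = 90.00° ✓; |DW| = 33.40 ✓; |UW| = 74.62 ✓.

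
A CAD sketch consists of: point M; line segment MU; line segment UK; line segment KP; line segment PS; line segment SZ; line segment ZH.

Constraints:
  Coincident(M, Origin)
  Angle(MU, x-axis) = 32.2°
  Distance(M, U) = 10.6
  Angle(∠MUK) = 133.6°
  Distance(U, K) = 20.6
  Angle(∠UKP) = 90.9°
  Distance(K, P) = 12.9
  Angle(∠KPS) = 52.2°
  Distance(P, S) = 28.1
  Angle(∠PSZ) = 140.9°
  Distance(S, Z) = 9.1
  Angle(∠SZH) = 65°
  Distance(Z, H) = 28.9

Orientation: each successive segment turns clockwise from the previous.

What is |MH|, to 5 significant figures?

35.153

M is at the origin; MU runs at 32.2° with length 10.6, so U = (8.9696, 5.6485). ∠MUK = 133.6° gives UK at -14.200° from the x-axis; with |UK| = 20.6, K = (28.940, 0.59516). ∠UKP = 90.9° gives KP at -103.30° from the x-axis; with |KP| = 12.9, P = (25.973, -11.959). ∠KPS = 52.2° gives PS at 128.90° from the x-axis; with |PS| = 28.1, S = (8.3268, 9.9098). ∠PSZ = 140.9° gives SZ at 89.800° from the x-axis; with |SZ| = 9.1, Z = (8.3586, 19.010). ∠SZH = 65.0° gives ZH at -25.200° from the x-axis; with |ZH| = 28.9, H = (34.508, 6.7047). Then |MH| = |H − M| = 35.153.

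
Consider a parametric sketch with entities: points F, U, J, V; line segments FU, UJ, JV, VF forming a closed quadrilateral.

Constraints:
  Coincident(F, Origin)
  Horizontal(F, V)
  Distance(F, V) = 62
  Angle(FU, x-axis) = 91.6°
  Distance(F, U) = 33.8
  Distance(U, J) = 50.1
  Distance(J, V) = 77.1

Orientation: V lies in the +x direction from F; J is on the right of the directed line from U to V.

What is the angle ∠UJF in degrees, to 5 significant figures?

28.296°

F is at the origin; FV is horizontal with |FV| = 62.0 and V in +x, so V = (62.0, 0). FU runs at 91.6° with |FU| = 33.8, so U = (-0.94375, 33.787). J is determined by |UJ| = 50.1 and |JV| = 77.1 together: it lies at the intersection of circle(U, 50.1) and circle(V, 77.1). With |UV| = 71.439, the foot of the radical line on UV is 11.682 from U and the perpendicular offset is √(50.1² − 11.682²) = 48.719. Taking the right-of-UV solution: J = (-13.693, -14.664).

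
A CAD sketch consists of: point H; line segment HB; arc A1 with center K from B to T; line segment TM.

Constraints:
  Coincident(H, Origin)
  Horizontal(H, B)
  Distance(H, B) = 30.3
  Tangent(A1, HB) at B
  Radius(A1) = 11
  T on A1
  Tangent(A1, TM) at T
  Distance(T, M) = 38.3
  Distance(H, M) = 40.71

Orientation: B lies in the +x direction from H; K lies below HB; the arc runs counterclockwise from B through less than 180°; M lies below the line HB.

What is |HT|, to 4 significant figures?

21.33

Checks: ∠(KB, BH) = 90.00° ✓; |KT| = 11.00 ✓; ∠(KT, TM) = 90.00° ✓; |TM| = 38.30 ✓; |HM| = 40.71 ✓.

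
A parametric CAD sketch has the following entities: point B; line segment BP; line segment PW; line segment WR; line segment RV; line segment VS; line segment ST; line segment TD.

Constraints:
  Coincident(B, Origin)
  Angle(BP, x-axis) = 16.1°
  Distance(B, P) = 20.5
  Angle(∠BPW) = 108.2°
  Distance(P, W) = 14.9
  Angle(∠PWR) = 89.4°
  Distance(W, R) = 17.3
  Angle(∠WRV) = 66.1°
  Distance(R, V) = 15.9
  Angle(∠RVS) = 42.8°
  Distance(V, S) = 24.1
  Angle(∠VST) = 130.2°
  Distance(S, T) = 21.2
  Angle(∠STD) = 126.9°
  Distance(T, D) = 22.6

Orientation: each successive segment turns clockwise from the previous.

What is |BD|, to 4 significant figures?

52.64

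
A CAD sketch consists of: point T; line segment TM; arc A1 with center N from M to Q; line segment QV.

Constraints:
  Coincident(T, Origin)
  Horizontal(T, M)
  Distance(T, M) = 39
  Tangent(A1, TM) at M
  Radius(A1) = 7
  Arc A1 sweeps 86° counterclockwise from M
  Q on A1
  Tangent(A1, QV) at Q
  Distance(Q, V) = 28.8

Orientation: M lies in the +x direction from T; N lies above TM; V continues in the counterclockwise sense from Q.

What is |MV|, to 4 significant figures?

36.37

T is at the origin; TM is horizontal with |TM| = 39.0 and M on the +x side, so M = (39.00, 0.000). Since A1 is tangent to TM there, NM ⟂ TM, so N = M + (0, 7) = (39.00, 7.000). On A1, M sits at bearing -90° from N; an 86° counterclockwise sweep puts Q at bearing -4°, so Q = N + 7.0·(cos -4°, sin -4°) = (45.98, 6.512). Since A1 is tangent to QV there, NQ ⟂ QV, so QV runs along (−sin -4°, cos -4°); with |QV| = 28.8, V = (47.99, 35.24). Then |MV| = |V − M| = 36.37.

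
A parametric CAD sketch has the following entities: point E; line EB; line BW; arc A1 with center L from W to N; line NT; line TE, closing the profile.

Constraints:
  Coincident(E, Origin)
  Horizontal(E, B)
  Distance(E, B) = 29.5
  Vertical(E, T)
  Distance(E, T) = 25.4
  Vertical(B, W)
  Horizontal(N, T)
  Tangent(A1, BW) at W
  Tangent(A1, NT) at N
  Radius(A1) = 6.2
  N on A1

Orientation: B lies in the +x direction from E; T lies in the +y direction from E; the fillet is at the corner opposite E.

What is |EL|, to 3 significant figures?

30.2

E is at the origin; EB is horizontal with |EB| = 29.5 and B on the +x side, so B = (29.5, 0.00). ET is vertical with |ET| = 25.4 and T on the +y side, so T = (0.00, 25.4). The virtual corner opposite E is at (29.5, 25.4). The tangent condition forces LW to be normal to BW and A1 meets NT tangentially, so LN is at right angles to NT, with radius 6.2, so the center L sits 6.2 in from both sides at L = (23.3, 19.2). Then |EL| = |L − E| = 30.2.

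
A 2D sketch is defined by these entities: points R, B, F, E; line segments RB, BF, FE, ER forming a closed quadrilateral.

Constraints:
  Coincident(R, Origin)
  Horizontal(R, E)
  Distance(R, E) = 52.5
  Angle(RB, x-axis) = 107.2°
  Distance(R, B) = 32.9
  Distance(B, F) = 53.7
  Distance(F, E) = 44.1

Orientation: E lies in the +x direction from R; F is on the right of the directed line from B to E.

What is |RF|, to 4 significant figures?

21.38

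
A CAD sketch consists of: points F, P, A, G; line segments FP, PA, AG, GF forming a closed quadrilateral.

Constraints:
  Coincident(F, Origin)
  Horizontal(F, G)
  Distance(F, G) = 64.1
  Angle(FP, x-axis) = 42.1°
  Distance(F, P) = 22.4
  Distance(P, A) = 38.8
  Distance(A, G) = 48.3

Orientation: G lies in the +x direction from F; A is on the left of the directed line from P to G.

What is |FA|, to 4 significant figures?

61.15

Checks: FP at 42.10° ✓; |PA| = 38.80 ✓; |AG| = 48.30 ✓.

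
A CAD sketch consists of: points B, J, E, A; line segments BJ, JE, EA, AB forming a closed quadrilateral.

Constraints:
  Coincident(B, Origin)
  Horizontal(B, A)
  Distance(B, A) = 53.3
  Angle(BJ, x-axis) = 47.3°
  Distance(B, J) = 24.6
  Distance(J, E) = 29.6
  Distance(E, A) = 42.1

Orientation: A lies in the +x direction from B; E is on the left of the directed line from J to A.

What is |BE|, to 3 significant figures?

54.2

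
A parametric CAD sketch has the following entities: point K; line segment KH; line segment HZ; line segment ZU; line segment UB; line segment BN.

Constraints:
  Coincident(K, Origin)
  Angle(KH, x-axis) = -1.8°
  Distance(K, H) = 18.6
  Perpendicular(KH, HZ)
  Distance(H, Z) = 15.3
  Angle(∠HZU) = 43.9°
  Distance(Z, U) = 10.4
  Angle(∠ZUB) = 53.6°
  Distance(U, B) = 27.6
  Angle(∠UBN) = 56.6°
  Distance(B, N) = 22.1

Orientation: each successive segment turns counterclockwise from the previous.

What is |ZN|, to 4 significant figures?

13.69

K is at the origin; KH runs at -1.8° with length 18.6, so H = (18.59, -0.5842). KH is perpendicular to HZ, so HZ runs at 88.20°; with |HZ| = 15.3, Z = (19.07, 14.71). ∠HZU = 43.9° gives ZU at -135.7° from the x-axis; with |ZU| = 10.4, U = (11.63, 7.445). ∠ZUB = 53.6° gives UB at -9.300° from the x-axis; with |UB| = 27.6, B = (38.87, 2.984). ∠UBN = 56.6° gives BN at 114.1° from the x-axis; with |BN| = 22.1, N = (29.84, 23.16). Then |ZN| = |N − Z| = 13.69.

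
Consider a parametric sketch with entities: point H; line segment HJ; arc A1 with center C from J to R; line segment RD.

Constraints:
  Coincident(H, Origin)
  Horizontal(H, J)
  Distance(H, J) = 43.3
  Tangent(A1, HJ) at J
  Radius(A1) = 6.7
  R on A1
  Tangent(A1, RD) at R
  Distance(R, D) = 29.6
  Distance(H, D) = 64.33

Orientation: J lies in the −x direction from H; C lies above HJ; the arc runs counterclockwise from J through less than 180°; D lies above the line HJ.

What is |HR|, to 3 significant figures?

39.1

H is at the origin; H and J share the same y with |HJ| = 43.3 and J on the −x side, so J = (-43.3, 0.00). Tangency of A1 to HJ means the radius CJ is perpendicular to HJ, so C = J + (0, 6.7) = (-43.3, 6.70). Since CR ⟂ RD (tangency), |CD| = √(6.7² + 29.6²) = 30.3 regardless of where R sits on A1. So D lies on both circle(H, 64.33) and circle(C, 30.3); the above-HJ intersection is D = (-53.9, 35.1). R is the foot of the tangent from D: R = (-37.7, 10.4).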